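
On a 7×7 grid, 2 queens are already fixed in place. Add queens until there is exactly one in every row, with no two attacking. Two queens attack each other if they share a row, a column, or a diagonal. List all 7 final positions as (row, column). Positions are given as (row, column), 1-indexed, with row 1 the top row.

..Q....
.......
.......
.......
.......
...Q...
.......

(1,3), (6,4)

(1,3) (2,6) (3,2) (4,5) (5,1) (6,4) (7,7)

Row 2: attacked by (1,3)→{2,3,4}; (6,4)→{4}. Safe: 1, 5, 6, 7. Place at column 6.
Row 3: attacked by (1,3)→{1,3,5}; (2,6)→{5,6,7}; (6,4)→{1,4,7}. Safe: 2. Place at column 2.
Row 4: attacked by (1,3)→{3,6}; (2,6)→{4,6}; (3,2)→{1,2,3}; (6,4)→{2,4,6}. Safe: 5, 7. Place at column 5.
Row 5: attacked by (1,3)→{3,7}; (2,6)→{3,6}; (3,2)→{2,4}; (4,5)→{4,5,6}; (6,4)→{3,4,5}. Safe: 1. Place at column 1.
Row 7: attacked by (1,3)→{3}; (2,6)→{1,6}; (3,2)→{2,6}; (4,5)→{2,5}; (5,1)→{1,3}; (6,4)→{3,4,5}. Safe: 7. Place at column 7.
Columns [3, 6, 2, 5, 1, 4, 7], r−c [-2, -4, 1, -1, 4, 2, 0], r+c [4, 8, 5, 9, 6, 10, 14] are all distinct, so no two queens attack.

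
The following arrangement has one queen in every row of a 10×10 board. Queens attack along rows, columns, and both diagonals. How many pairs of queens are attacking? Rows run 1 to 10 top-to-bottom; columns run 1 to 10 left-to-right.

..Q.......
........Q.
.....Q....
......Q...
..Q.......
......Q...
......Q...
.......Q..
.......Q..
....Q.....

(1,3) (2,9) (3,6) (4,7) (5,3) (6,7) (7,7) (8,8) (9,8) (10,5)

8

Same column: (1,3)–(5,3) (column 3); (4,7)–(6,7) (column 7); (4,7)–(7,7) (column 7); (6,7)–(7,7) (column 7); (8,8)–(9,8) (column 8).
Same diagonal: (2,9)–(4,7) (|2−4| = |9−7| = 2); (3,6)–(4,7) (|3−4| = |6−7| = 1); (7,7)–(8,8) (|7−8| = |7−8| = 1).
Total attacking pairs: 8.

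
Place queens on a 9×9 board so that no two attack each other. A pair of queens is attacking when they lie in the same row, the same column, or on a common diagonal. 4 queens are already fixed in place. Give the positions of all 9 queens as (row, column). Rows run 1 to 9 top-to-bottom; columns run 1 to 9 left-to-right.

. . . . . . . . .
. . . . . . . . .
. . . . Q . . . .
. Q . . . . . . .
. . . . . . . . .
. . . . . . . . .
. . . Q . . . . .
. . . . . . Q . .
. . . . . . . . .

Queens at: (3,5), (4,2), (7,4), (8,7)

(1,8) (2,3) (3,5) (4,2) (5,9) (6,6) (7,4) (8,7) (9,1)

Row 1: attacked by (3,5)→{3,5,7}; (4,2)→{2,5}; (7,4)→{4}; (8,7)→{7}. Safe: 1, 6, 8, 9. Place at column 8.
Row 2: attacked by (1,8)→{7,8,9}; (3,5)→{4,5,6}; (4,2)→{2,4}; (7,4)→{4,9}; (8,7)→{1,7}. Safe: 3. Place at column 3.
Row 5: attacked by (1,8)→{4,8}; (2,3)→{3,6}; (3,5)→{3,5,7}; (4,2)→{1,2,3}; (7,4)→{2,4,6}; (8,7)→{4,7}. Safe: 9. Place at column 9.
Row 6: attacked by (1,8)→{3,8}; (2,3)→{3,7}; (3,5)→{2,5,8}; (4,2)→{2,4}; (5,9)→{8,9}; (7,4)→{3,4,5}; (8,7)→{5,7,9}. Safe: 1, 6. Place at column 6.
Row 9: attacked by (1,8)→{8}; (2,3)→{3}; (3,5)→{5}; (4,2)→{2,7}; (5,9)→{5,9}; (6,6)→{3,6,9}; (7,4)→{2,4,6}; (8,7)→{6,7,8}. Safe: 1. Place at column 1.
Columns [8, 3, 5, 2, 9, 6, 4, 7, 1], r−c [-7, -1, -2, 2, -4, 0, 3, 1, 8], r+c [9, 5, 8, 6, 14, 12, 11, 15, 10] are all distinct, so no two queens attack.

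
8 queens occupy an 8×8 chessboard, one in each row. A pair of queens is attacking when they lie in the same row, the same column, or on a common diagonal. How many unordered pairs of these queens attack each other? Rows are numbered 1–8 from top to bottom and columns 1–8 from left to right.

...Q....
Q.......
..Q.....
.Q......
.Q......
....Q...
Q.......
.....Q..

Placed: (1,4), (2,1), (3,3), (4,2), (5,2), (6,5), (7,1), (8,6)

5

Same column: (2,1)–(7,1) (column 1); (4,2)–(5,2) (column 2).
Same diagonal: (2,1)–(6,5) (|2−6| = |1−5| = 4); (3,3)–(4,2) (|3−4| = |3−2| = 1); (4,2)–(8,6) (|4−8| = |2−6| = 4).
Total attacking pairs: 5.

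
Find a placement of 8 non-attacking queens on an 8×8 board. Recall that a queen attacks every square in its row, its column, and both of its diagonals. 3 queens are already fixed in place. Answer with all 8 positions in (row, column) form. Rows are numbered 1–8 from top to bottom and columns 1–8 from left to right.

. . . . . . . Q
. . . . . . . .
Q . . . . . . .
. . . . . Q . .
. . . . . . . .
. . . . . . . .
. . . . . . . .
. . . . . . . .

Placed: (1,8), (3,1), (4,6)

(1,8) (2,3) (3,1) (4,6) (5,2) (6,5) (7,7) (8,4)

Row 2: attacked by (1,8)→{7,8}; (3,1)→{1,2}; (4,6)→{4,6,8}. Safe: 3, 5. Place at column 3.
Row 5: attacked by (1,8)→{4,8}; (2,3)→{3,6}; (3,1)→{1,3}; (4,6)→{5,6,7}. Safe: 2. Place at column 2.
Row 6: attacked by (1,8)→{3,8}; (2,3)→{3,7}; (3,1)→{1,4}; (4,6)→{4,6,8}; (5,2)→{1,2,3}. Safe: 5. Place at column 5.
Row 7: attacked by (1,8)→{2,8}; (2,3)→{3,8}; (3,1)→{1,5}; (4,6)→{3,6}; (5,2)→{2,4}; (6,5)→{4,5,6}. Safe: 7. Place at column 7.
Row 8: attacked by (1,8)→{1,8}; (2,3)→{3}; (3,1)→{1,6}; (4,6)→{2,6}; (5,2)→{2,5}; (6,5)→{3,5,7}; (7,7)→{6,7,8}. Safe: 4. Place at column 4.
Columns [8, 3, 1, 6, 2, 5, 7, 4], r−c [-7, -1, 2, -2, 3, 1, 0, 4], r+c [9, 5, 4, 10, 7, 11, 14, 12] are all distinct, so no two queens attack.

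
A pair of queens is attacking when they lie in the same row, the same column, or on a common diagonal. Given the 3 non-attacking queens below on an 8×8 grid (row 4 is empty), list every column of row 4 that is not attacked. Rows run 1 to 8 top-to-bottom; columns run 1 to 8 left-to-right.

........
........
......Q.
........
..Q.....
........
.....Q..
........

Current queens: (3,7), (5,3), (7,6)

columns 1, 5

(3,7) attacks row 4 at column 7 and diagonals 6, 8.
(5,3) attacks row 4 at column 3 and diagonals 2, 4.
(7,6) attacks row 4 at column 6 and diagonals 3.
Attacked columns: {2, 3, 4, 6, 7, 8}. Safe: {1, 5}.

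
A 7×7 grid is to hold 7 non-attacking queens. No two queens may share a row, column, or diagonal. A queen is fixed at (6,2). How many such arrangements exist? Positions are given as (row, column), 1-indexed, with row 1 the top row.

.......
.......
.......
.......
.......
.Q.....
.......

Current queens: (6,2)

4

Branch on row 1: col 1 → 1; col 3 → 1; col 4 → 0; col 5 → 1; col 6 → 1.
Sum: 1 + 1 + 0 + 1 + 1 = 4.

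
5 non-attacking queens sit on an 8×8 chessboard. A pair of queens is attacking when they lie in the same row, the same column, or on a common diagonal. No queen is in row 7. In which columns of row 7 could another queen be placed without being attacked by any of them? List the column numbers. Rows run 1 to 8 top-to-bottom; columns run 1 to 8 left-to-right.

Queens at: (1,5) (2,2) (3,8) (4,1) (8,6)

(1,5) attacks row 7 at column 5.
(2,2) attacks row 7 at column 2 and diagonals 7.
(3,8) attacks row 7 at column 8 and diagonals 4.
(4,1) attacks row 7 at column 1 and diagonals 4.
(8,6) attacks row 7 at column 6 and diagonals 5, 7.
Attacked columns: {1, 2, 4, 5, 6, 7, 8}. Safe: {3}.

columns 3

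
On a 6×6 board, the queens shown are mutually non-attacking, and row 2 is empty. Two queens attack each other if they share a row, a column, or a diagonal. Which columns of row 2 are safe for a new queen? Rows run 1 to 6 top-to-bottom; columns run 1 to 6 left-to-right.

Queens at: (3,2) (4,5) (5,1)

columns 6

(3,2) attacks row 2 at column 2 and diagonals 1, 3.
(4,5) attacks row 2 at column 5 and diagonals 3.
(5,1) attacks row 2 at column 1 and diagonals 4.
Attacked columns: {1, 2, 3, 4, 5}. Safe: {6}.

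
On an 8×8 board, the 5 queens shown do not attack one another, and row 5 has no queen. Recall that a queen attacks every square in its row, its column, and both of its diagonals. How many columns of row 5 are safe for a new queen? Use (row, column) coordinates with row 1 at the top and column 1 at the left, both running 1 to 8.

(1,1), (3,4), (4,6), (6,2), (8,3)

(1,1) attacks row 5 at column 1 and diagonals 5.
(3,4) attacks row 5 at column 4 and diagonals 2, 6.
(4,6) attacks row 5 at column 6 and diagonals 5, 7.
(6,2) attacks row 5 at column 2 and diagonals 1, 3.
(8,3) attacks row 5 at column 3 and diagonals 6.
Attacked columns: {1, 2, 3, 4, 5, 6, 7}. Safe: {8}.

1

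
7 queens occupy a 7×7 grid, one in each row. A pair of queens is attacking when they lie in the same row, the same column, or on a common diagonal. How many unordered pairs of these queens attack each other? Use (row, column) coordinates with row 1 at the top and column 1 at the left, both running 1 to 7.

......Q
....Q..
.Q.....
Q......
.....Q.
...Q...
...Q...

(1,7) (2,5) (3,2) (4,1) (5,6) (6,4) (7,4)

Same column: (6,4)–(7,4) (column 4).
Same diagonal: (3,2)–(4,1) (|3−4| = |2−1| = 1); (4,1)–(7,4) (|4−7| = |1−4| = 3); (5,6)–(7,4) (|5−7| = |6−4| = 2).
Total attacking pairs: 4.

4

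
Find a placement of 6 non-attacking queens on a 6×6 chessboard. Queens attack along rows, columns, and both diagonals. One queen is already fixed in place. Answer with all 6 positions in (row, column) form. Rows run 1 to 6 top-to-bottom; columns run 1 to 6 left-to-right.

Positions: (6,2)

Row 1: attacked by (6,2)→{2}. Safe: 1, 3, 4, 5, 6. Place at column 5.
Row 2: attacked by (1,5)→{4,5,6}; (6,2)→{2,6}. Safe: 1, 3. Place at column 3.
Row 3: attacked by (1,5)→{3,5}; (2,3)→{2,3,4}; (6,2)→{2,5}. Safe: 1, 6. Place at column 1.
Row 4: attacked by (1,5)→{2,5}; (2,3)→{1,3,5}; (3,1)→{1,2}; (6,2)→{2,4}. Safe: 6. Place at column 6.
Row 5: attacked by (1,5)→{1,5}; (2,3)→{3,6}; (3,1)→{1,3}; (4,6)→{5,6}; (6,2)→{1,2,3}. Safe: 4. Place at column 4.
Columns [5, 3, 1, 6, 4, 2], r−c [-4, -1, 2, -2, 1, 4], r+c [6, 5, 4, 10, 9, 8] are all distinct, so no two queens attack.

(1,5) (2,3) (3,1) (4,6) (5,4) (6,2)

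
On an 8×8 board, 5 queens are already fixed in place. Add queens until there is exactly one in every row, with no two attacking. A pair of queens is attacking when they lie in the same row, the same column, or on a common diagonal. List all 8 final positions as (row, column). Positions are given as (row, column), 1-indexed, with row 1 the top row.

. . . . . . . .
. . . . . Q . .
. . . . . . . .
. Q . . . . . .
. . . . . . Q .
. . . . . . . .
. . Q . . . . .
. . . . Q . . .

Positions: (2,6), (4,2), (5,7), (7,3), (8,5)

(1,4) (2,6) (3,8) (4,2) (5,7) (6,1) (7,3) (8,5)

Row 1: attacked by (2,6)→{5,6,7}; (4,2)→{2,5}; (5,7)→{3,7}; (7,3)→{3}; (8,5)→{5}. Safe: 1, 4, 8. Place at column 4.
Row 3: attacked by (1,4)→{2,4,6}; (2,6)→{5,6,7}; (4,2)→{1,2,3}; (5,7)→{5,7}; (7,3)→{3,7}; (8,5)→{5}. Safe: 8. Place at column 8.
Row 6: attacked by (1,4)→{4}; (2,6)→{2,6}; (3,8)→{5,8}; (4,2)→{2,4}; (5,7)→{6,7,8}; (7,3)→{2,3,4}; (8,5)→{3,5,7}. Safe: 1. Place at column 1.
Columns [4, 6, 8, 2, 7, 1, 3, 5], r−c [-3, -4, -5, 2, -2, 5, 4, 3], r+c [5, 8, 11, 6, 12, 7, 10, 13] are all distinct, so no two queens attack.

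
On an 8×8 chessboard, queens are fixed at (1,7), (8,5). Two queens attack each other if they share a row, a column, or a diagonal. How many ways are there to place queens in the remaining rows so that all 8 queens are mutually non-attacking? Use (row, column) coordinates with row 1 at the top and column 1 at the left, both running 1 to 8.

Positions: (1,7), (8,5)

Branch on row 2: col 1 → 1; col 2 → 1; col 3 → 0; col 4 → 1.
Sum: 1 + 1 + 0 + 1 = 3.

3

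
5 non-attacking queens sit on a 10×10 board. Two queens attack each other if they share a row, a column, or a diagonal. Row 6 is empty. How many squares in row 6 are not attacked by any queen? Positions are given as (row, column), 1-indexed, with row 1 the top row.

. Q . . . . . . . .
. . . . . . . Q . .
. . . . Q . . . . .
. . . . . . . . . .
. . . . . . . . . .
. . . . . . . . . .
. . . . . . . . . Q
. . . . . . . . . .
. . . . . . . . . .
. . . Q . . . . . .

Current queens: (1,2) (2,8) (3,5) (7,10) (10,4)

3

(1,2) attacks row 6 at column 2 and diagonals 7.
(2,8) attacks row 6 at column 8 and diagonals 4.
(3,5) attacks row 6 at column 5 and diagonals 2, 8.
(7,10) attacks row 6 at column 10 and diagonals 9.
(10,4) attacks row 6 at column 4 and diagonals 8.
Attacked columns: {2, 4, 5, 7, 8, 9, 10}. Safe: {1, 3, 6}.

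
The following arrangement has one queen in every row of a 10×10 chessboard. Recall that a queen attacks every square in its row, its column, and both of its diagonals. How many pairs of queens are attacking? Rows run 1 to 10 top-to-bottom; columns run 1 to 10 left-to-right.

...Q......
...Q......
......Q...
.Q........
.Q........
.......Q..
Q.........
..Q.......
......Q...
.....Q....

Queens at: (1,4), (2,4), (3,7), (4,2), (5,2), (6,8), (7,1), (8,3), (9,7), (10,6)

Same column: (1,4)–(2,4) (column 4); (3,7)–(9,7) (column 7); (4,2)–(5,2) (column 2).
Same diagonal: (2,4)–(4,2) (|2−4| = |4−2| = 2); (2,4)–(6,8) (|2−6| = |4−8| = 4); (4,2)–(9,7) (|4−9| = |2−7| = 5); (9,7)–(10,6) (|9−10| = |7−6| = 1).
Total attacking pairs: 7.

7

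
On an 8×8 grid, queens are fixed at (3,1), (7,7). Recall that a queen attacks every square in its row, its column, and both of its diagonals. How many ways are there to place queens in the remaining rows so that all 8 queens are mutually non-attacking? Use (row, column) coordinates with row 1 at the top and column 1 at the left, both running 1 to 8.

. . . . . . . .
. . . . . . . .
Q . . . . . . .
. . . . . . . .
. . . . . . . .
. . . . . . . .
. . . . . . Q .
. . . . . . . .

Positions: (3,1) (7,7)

5

Branch on row 1: col 2 → 0; col 4 → 1; col 5 → 0; col 6 → 2; col 8 → 2.
Sum: 0 + 1 + 0 + 2 + 2 = 5.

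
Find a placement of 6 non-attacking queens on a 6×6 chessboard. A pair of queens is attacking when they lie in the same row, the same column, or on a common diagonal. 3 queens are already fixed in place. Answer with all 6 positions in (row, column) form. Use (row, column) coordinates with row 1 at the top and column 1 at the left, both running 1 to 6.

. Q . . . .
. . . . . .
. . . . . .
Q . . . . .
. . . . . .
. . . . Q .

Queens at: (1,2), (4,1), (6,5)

(1,2) (2,4) (3,6) (4,1) (5,3) (6,5)

Row 2: attacked by (1,2)→{1,2,3}; (4,1)→{1,3}; (6,5)→{1,5}. Safe: 4, 6. Place at column 4.
Row 3: attacked by (1,2)→{2,4}; (2,4)→{3,4,5}; (4,1)→{1,2}; (6,5)→{2,5}. Safe: 6. Place at column 6.
Row 5: attacked by (1,2)→{2,6}; (2,4)→{1,4}; (3,6)→{4,6}; (4,1)→{1,2}; (6,5)→{4,5,6}. Safe: 3. Place at column 3.
Columns [2, 4, 6, 1, 3, 5], r−c [-1, -2, -3, 3, 2, 1], r+c [3, 6, 9, 5, 8, 11] are all distinct, so no two queens attack.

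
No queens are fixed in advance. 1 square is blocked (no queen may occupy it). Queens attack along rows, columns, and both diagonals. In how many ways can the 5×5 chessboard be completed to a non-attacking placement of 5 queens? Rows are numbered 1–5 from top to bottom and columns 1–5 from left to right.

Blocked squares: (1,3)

8

Branch on row 1: col 1 → 2; col 2 → 2; col 4 → 2; col 5 → 2.
Sum: 2 + 2 + 2 + 2 = 8.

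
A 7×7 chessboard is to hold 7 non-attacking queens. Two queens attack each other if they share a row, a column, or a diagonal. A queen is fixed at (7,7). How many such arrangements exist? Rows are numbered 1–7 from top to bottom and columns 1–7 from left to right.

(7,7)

Branch on row 1: col 2 → 1; col 3 → 1; col 4 → 1; col 5 → 1; col 6 → 0.
Sum: 1 + 1 + 1 + 1 + 0 = 4.

4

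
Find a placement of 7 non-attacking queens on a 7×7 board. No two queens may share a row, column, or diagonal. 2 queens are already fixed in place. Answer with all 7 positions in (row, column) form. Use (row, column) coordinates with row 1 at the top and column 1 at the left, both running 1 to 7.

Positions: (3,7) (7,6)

Row 1: attacked by (3,7)→{5,7}; (7,6)→{6}. Safe: 1, 2, 3, 4. Place at column 4.
Row 2: attacked by (1,4)→{3,4,5}; (3,7)→{6,7}; (7,6)→{1,6}. Safe: 2. Place at column 2.
Row 4: attacked by (1,4)→{1,4,7}; (2,2)→{2,4}; (3,7)→{6,7}; (7,6)→{3,6}. Safe: 5. Place at column 5.
Row 5: attacked by (1,4)→{4}; (2,2)→{2,5}; (3,7)→{5,7}; (4,5)→{4,5,6}; (7,6)→{4,6}. Safe: 1, 3. Place at column 3.
Row 6: attacked by (1,4)→{4}; (2,2)→{2,6}; (3,7)→{4,7}; (4,5)→{3,5,7}; (5,3)→{2,3,4}; (7,6)→{5,6,7}. Safe: 1. Place at column 1.
Columns [4, 2, 7, 5, 3, 1, 6], r−c [-3, 0, -4, -1, 2, 5, 1], r+c [5, 4, 10, 9, 8, 7, 13] are all distinct, so no two queens attack.

(1,4) (2,2) (3,7) (4,5) (5,3) (6,1) (7,6)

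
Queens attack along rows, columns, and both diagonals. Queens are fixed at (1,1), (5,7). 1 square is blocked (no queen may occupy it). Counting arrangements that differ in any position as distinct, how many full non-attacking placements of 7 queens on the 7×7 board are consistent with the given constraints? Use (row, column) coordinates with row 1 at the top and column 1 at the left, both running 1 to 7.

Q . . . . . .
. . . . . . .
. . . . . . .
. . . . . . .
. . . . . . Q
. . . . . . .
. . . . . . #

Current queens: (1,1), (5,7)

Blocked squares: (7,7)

1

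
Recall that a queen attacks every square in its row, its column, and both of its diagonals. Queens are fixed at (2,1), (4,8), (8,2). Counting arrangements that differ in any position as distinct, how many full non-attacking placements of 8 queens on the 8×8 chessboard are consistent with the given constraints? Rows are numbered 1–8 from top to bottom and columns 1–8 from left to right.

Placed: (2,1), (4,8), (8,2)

Branch on row 1: col 3 → 0; col 4 → 1; col 6 → 0; col 7 → 0.
Sum: 0 + 1 + 0 + 0 = 1.

1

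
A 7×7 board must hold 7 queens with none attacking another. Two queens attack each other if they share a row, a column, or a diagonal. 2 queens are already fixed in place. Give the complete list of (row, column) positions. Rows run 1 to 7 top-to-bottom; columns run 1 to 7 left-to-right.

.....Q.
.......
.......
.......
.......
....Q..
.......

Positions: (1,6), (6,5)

Row 2: attacked by (1,6)→{5,6,7}; (6,5)→{1,5}. Safe: 2, 3, 4. Place at column 3.
Row 3: attacked by (1,6)→{4,6}; (2,3)→{2,3,4}; (6,5)→{2,5}. Safe: 1, 7. Place at column 1.
Row 4: attacked by (1,6)→{3,6}; (2,3)→{1,3,5}; (3,1)→{1,2}; (6,5)→{3,5,7}. Safe: 4. Place at column 4.
Row 5: attacked by (1,6)→{2,6}; (2,3)→{3,6}; (3,1)→{1,3}; (4,4)→{3,4,5}; (6,5)→{4,5,6}. Safe: 7. Place at column 7.
Row 7: attacked by (1,6)→{6}; (2,3)→{3}; (3,1)→{1,5}; (4,4)→{1,4,7}; (5,7)→{5,7}; (6,5)→{4,5,6}. Safe: 2. Place at column 2.
Columns [6, 3, 1, 4, 7, 5, 2], r−c [-5, -1, 2, 0, -2, 1, 5], r+c [7, 5, 4, 8, 12, 11, 9] are all distinct, so no two queens attack.

(1,6) (2,3) (3,1) (4,4) (5,7) (6,5) (7,2)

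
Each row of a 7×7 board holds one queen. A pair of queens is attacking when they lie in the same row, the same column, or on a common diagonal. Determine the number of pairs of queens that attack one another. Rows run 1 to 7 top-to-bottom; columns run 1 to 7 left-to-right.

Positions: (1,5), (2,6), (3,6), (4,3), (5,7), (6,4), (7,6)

Same column: (2,6)–(3,6) (column 6); (2,6)–(7,6) (column 6); (3,6)–(7,6) (column 6).
Same diagonal: (1,5)–(2,6) (|1−2| = |5−6| = 1); (4,3)–(7,6) (|4−7| = |3−6| = 3).
Total attacking pairs: 5.

5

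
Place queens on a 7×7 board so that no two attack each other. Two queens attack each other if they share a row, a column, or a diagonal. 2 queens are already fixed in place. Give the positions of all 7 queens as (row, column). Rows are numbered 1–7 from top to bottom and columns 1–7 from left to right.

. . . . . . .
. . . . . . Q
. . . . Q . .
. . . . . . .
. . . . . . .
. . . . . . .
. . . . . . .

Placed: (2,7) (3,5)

(1,4) (2,7) (3,5) (4,2) (5,6) (6,1) (7,3)

Row 1: attacked by (2,7)→{6,7}; (3,5)→{3,5,7}. Safe: 1, 2, 4. Place at column 4.
Row 4: attacked by (1,4)→{1,4,7}; (2,7)→{5,7}; (3,5)→{4,5,6}. Safe: 2, 3. Place at column 2.
Row 5: attacked by (1,4)→{4}; (2,7)→{4,7}; (3,5)→{3,5,7}; (4,2)→{1,2,3}. Safe: 6. Place at column 6.
Row 6: attacked by (1,4)→{4}; (2,7)→{3,7}; (3,5)→{2,5}; (4,2)→{2,4}; (5,6)→{5,6,7}. Safe: 1. Place at column 1.
Row 7: attacked by (1,4)→{4}; (2,7)→{2,7}; (3,5)→{1,5}; (4,2)→{2,5}; (5,6)→{4,6}; (6,1)→{1,2}. Safe: 3. Place at column 3.
Columns [4, 7, 5, 2, 6, 1, 3], r−c [-3, -5, -2, 2, -1, 5, 4], r+c [5, 9, 8, 6, 11, 7, 10] are all distinct, so no two queens attack.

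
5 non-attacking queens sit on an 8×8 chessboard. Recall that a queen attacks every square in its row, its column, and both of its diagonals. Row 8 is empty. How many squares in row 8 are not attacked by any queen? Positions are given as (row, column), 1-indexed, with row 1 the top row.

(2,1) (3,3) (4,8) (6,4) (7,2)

(2,1) attacks row 8 at column 1 and diagonals 7.
(3,3) attacks row 8 at column 3 and diagonals 8.
(4,8) attacks row 8 at column 8 and diagonals 4.
(6,4) attacks row 8 at column 4 and diagonals 2, 6.
(7,2) attacks row 8 at column 2 and diagonals 1, 3.
Attacked columns: {1, 2, 3, 4, 6, 7, 8}. Safe: {5}.

1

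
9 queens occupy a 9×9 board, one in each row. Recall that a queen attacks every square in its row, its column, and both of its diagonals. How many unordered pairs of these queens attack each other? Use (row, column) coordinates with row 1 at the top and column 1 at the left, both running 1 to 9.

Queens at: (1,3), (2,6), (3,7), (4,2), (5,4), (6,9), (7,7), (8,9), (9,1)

4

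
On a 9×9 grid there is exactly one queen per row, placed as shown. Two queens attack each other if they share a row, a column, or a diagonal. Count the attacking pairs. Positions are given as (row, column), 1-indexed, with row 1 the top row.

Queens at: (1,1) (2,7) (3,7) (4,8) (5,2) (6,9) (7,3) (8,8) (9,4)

5

Same column: (2,7)–(3,7) (column 7); (4,8)–(8,8) (column 8).
Same diagonal: (1,1)–(8,8) (|1−8| = |1−8| = 7); (3,7)–(4,8) (|3−4| = |7−8| = 1); (3,7)–(7,3) (|3−7| = |7−3| = 4).
Total attacking pairs: 5.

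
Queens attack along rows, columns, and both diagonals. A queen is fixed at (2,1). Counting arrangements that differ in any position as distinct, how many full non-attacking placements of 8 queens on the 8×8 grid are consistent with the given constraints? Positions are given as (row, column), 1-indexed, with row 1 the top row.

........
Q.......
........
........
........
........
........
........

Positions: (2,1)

Branch on row 1: col 3 → 1; col 4 → 2; col 5 → 3; col 6 → 1; col 7 → 1; col 8 → 0.
Sum: 1 + 2 + 3 + 1 + 1 + 0 = 8.

8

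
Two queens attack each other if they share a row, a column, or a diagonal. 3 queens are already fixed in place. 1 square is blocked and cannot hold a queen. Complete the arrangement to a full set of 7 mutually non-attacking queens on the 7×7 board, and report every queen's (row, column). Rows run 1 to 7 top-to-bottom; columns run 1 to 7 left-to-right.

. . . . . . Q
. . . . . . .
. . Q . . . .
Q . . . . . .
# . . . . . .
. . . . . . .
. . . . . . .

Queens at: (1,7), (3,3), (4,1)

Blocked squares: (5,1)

Row 2: attacked by (1,7)→{6,7}; (3,3)→{2,3,4}; (4,1)→{1,3}. Safe: 5. Place at column 5.
Row 5: attacked by (1,7)→{3,7}; (2,5)→{2,5}; (3,3)→{1,3,5}; (4,1)→{1,2}. Blocked: 1. Safe: 4, 6. Place at column 6.
Row 6: attacked by (1,7)→{2,7}; (2,5)→{1,5}; (3,3)→{3,6}; (4,1)→{1,3}; (5,6)→{5,6,7}. Safe: 4. Place at column 4.
Row 7: attacked by (1,7)→{1,7}; (2,5)→{5}; (3,3)→{3,7}; (4,1)→{1,4}; (5,6)→{4,6}; (6,4)→{3,4,5}. Safe: 2. Place at column 2.
Columns [7, 5, 3, 1, 6, 4, 2], r−c [-6, -3, 0, 3, -1, 2, 5], r+c [8, 7, 6, 5, 11, 10, 9] are all distinct, so no two queens attack.

(1,7) (2,5) (3,3) (4,1) (5,6) (6,4) (7,2)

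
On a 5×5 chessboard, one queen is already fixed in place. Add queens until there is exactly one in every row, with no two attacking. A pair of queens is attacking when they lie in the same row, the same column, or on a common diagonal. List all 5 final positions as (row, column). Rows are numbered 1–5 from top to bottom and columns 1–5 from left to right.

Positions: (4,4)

(1,3) (2,5) (3,2) (4,4) (5,1)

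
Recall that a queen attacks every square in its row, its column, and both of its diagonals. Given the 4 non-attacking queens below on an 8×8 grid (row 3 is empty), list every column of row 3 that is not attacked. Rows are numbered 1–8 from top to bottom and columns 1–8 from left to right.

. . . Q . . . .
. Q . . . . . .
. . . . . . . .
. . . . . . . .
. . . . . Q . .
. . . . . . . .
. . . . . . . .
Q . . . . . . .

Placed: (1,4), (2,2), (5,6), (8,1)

columns 5, 7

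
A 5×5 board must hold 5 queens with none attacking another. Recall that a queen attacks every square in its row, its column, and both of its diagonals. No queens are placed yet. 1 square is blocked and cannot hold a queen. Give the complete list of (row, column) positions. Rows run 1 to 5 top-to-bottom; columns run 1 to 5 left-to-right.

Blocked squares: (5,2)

(1,4) (2,2) (3,5) (4,3) (5,1)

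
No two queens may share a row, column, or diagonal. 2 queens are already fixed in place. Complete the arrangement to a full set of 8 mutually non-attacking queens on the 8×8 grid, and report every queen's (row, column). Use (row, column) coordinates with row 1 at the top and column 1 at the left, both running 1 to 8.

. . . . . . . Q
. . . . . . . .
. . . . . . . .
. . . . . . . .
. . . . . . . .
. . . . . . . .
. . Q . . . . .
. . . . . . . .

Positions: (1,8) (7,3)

(1,8) (2,2) (3,4) (4,1) (5,7) (6,5) (7,3) (8,6)

Row 2: attacked by (1,8)→{7,8}; (7,3)→{3,8}. Safe: 1, 2, 4, 5, 6. Place at column 2.
Row 3: attacked by (1,8)→{6,8}; (2,2)→{1,2,3}; (7,3)→{3,7}. Safe: 4, 5. Place at column 4.
Row 4: attacked by (1,8)→{5,8}; (2,2)→{2,4}; (3,4)→{3,4,5}; (7,3)→{3,6}. Safe: 1, 7. Place at column 1.
Row 5: attacked by (1,8)→{4,8}; (2,2)→{2,5}; (3,4)→{2,4,6}; (4,1)→{1,2}; (7,3)→{1,3,5}. Safe: 7. Place at column 7.
Row 6: attacked by (1,8)→{3,8}; (2,2)→{2,6}; (3,4)→{1,4,7}; (4,1)→{1,3}; (5,7)→{6,7,8}; (7,3)→{2,3,4}. Safe: 5. Place at column 5.
Row 8: attacked by (1,8)→{1,8}; (2,2)→{2,8}; (3,4)→{4}; (4,1)→{1,5}; (5,7)→{4,7}; (6,5)→{3,5,7}; (7,3)→{2,3,4}. Safe: 6. Place at column 6.
Columns [8, 2, 4, 1, 7, 5, 3, 6], r−c [-7, 0, -1, 3, -2, 1, 4, 2], r+c [9, 4, 7, 5, 12, 11, 10, 14] are all distinct, so no two queens attack.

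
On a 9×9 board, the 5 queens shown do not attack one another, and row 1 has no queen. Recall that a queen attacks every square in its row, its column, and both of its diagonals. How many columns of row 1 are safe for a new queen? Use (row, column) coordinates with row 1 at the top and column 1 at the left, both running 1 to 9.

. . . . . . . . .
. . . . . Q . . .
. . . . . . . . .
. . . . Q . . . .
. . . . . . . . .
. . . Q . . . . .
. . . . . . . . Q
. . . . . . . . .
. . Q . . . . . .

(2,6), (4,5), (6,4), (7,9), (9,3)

1

(2,6) attacks row 1 at column 6 and diagonals 5, 7.
(4,5) attacks row 1 at column 5 and diagonals 2, 8.
(6,4) attacks row 1 at column 4 and diagonals 9.
(7,9) attacks row 1 at column 9 and diagonals 3.
(9,3) attacks row 1 at column 3.
Attacked columns: {2, 3, 4, 5, 6, 7, 8, 9}. Safe: {1}.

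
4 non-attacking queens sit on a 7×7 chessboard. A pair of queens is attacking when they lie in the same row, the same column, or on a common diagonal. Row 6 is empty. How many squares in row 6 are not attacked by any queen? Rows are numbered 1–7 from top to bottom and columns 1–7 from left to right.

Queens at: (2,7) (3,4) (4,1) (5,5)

1

(2,7) attacks row 6 at column 7 and diagonals 3.
(3,4) attacks row 6 at column 4 and diagonals 1, 7.
(4,1) attacks row 6 at column 1 and diagonals 3.
(5,5) attacks row 6 at column 5 and diagonals 4, 6.
Attacked columns: {1, 3, 4, 5, 6, 7}. Safe: {2}.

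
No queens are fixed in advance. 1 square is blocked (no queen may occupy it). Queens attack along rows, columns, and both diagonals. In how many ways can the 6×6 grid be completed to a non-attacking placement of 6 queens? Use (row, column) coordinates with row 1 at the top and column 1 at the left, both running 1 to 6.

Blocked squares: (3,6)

Branch on row 1: col 1 → 0; col 2 → 0; col 3 → 1; col 4 → 1; col 5 → 1; col 6 → 0.
Sum: 0 + 0 + 1 + 1 + 1 + 0 = 3.

3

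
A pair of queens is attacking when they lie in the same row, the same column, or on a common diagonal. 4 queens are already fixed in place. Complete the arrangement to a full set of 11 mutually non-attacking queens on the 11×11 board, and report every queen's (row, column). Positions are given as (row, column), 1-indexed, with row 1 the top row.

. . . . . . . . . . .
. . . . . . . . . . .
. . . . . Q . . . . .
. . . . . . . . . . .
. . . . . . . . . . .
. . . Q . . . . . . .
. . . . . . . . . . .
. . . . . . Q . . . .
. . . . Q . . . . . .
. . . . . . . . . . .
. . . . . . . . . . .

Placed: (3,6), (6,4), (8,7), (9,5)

(1,3) (2,9) (3,6) (4,8) (5,11) (6,4) (7,1) (8,7) (9,5) (10,10) (11,2)

Row 1: attacked by (3,6)→{4,6,8}; (6,4)→{4,9}; (8,7)→{7}; (9,5)→{5}. Safe: 1, 2, 3, 10, 11. Place at column 3.
Row 2: attacked by (1,3)→{2,3,4}; (3,6)→{5,6,7}; (6,4)→{4,8}; (8,7)→{1,7}; (9,5)→{5}. Safe: 9, 10, 11. Place at column 9.
Row 4: attacked by (1,3)→{3,6}; (2,9)→{7,9,11}; (3,6)→{5,6,7}; (6,4)→{2,4,6}; (8,7)→{3,7,11}; (9,5)→{5,10}. Safe: 1, 8. Place at column 8.
Row 5: attacked by (1,3)→{3,7}; (2,9)→{6,9}; (3,6)→{4,6,8}; (4,8)→{7,8,9}; (6,4)→{3,4,5}; (8,7)→{4,7,10}; (9,5)→{1,5,9}. Safe: 2, 11. Place at column 11.
Row 7: attacked by (1,3)→{3,9}; (2,9)→{4,9}; (3,6)→{2,6,10}; (4,8)→{5,8,11}; (5,11)→{9,11}; (6,4)→{3,4,5}; (8,7)→{6,7,8}; (9,5)→{3,5,7}. Safe: 1. Place at column 1.
Row 10: attacked by (1,3)→{3}; (2,9)→{1,9}; (3,6)→{6}; (4,8)→{2,8}; (5,11)→{6,11}; (6,4)→{4,8}; (7,1)→{1,4}; (8,7)→{5,7,9}; (9,5)→{4,5,6}. Safe: 10. Place at column 10.
Row 11: attacked by (1,3)→{3}; (2,9)→{9}; (3,6)→{6}; (4,8)→{1,8}; (5,11)→{5,11}; (6,4)→{4,9}; (7,1)→{1,5}; (8,7)→{4,7,10}; (9,5)→{3,5,7}; (10,10)→{9,10,11}. Safe: 2. Place at column 2.
Columns [3, 9, 6, 8, 11, 4, 1, 7, 5, 10, 2], r−c [-2, -7, -3, -4, -6, 2, 6, 1, 4, 0, 9], r+c [4, 11, 9, 12, 16, 10, 8, 15, 14, 20, 13] are all distinct, so no two queens attack.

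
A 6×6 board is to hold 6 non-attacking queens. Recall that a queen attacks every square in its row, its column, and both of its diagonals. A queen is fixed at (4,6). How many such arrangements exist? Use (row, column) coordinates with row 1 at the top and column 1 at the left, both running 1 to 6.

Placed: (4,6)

1

Branch on row 1: col 1 → 0; col 2 → 0; col 4 → 0; col 5 → 1.
Sum: 0 + 0 + 0 + 1 = 1.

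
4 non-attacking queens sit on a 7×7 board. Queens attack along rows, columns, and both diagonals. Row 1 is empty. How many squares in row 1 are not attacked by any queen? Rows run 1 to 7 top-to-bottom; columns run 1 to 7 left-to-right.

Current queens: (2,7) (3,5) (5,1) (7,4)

1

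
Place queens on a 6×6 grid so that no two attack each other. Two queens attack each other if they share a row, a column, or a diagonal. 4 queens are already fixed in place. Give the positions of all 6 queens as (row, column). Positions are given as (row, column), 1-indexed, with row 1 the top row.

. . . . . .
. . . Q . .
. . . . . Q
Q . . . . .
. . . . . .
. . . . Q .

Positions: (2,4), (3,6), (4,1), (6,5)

Row 1: attacked by (2,4)→{3,4,5}; (3,6)→{4,6}; (4,1)→{1,4}; (6,5)→{5}. Safe: 2. Place at column 2.
Row 5: attacked by (1,2)→{2,6}; (2,4)→{1,4}; (3,6)→{4,6}; (4,1)→{1,2}; (6,5)→{4,5,6}. Safe: 3. Place at column 3.
Columns [2, 4, 6, 1, 3, 5], r−c [-1, -2, -3, 3, 2, 1], r+c [3, 6, 9, 5, 8, 11] are all distinct, so no two queens attack.

(1,2) (2,4) (3,6) (4,1) (5,3) (6,5)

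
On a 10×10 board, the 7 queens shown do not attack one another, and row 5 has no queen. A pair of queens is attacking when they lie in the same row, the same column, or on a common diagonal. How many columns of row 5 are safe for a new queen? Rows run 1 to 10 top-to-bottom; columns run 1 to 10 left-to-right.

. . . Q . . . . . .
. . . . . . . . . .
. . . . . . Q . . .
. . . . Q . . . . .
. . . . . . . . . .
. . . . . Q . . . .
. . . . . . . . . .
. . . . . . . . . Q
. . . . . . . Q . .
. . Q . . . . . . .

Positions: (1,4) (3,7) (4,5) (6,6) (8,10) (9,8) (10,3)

(1,4) attacks row 5 at column 4 and diagonals 8.
(3,7) attacks row 5 at column 7 and diagonals 5, 9.
(4,5) attacks row 5 at column 5 and diagonals 4, 6.
(6,6) attacks row 5 at column 6 and diagonals 5, 7.
(8,10) attacks row 5 at column 10 and diagonals 7.
(9,8) attacks row 5 at column 8 and diagonals 4.
(10,3) attacks row 5 at column 3 and diagonals 8.
Attacked columns: {3, 4, 5, 6, 7, 8, 9, 10}. Safe: {1, 2}.

2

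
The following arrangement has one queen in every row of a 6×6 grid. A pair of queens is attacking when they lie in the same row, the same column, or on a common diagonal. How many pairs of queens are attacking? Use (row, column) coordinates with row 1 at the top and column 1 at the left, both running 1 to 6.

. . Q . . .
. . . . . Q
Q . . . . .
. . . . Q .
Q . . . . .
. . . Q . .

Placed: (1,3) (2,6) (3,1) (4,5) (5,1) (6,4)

3

Same column: (3,1)–(5,1) (column 1).
Same diagonal: (1,3)–(3,1) (|1−3| = |3−1| = 2); (3,1)–(6,4) (|3−6| = |1−4| = 3).
Total attacking pairs: 3.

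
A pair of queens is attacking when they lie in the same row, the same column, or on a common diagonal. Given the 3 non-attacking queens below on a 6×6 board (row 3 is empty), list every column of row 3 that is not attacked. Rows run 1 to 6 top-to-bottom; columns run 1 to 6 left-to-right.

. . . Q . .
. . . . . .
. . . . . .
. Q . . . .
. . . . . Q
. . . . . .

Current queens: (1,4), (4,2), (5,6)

(1,4) attacks row 3 at column 4 and diagonals 2, 6.
(4,2) attacks row 3 at column 2 and diagonals 1, 3.
(5,6) attacks row 3 at column 6 and diagonals 4.
Attacked columns: {1, 2, 3, 4, 6}. Safe: {5}.

columns 5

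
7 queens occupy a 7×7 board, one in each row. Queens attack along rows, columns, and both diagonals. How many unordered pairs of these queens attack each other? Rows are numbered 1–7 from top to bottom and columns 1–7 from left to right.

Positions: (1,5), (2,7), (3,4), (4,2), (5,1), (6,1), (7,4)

6

Same column: (3,4)–(7,4) (column 4); (5,1)–(6,1) (column 1).
Same diagonal: (1,5)–(4,2) (|1−4| = |5−2| = 3); (1,5)–(5,1) (|1−5| = |5−1| = 4); (3,4)–(6,1) (|3−6| = |4−1| = 3); (4,2)–(5,1) (|4−5| = |2−1| = 1).
Total attacking pairs: 6.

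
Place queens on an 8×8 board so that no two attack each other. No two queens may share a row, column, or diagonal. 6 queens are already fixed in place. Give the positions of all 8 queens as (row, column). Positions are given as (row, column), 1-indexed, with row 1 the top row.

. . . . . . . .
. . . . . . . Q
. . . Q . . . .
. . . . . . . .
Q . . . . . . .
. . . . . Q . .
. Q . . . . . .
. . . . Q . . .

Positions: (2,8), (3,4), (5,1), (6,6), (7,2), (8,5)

Row 1: attacked by (2,8)→{7,8}; (3,4)→{2,4,6}; (5,1)→{1,5}; (6,6)→{1,6}; (7,2)→{2,8}; (8,5)→{5}. Safe: 3. Place at column 3.
Row 4: attacked by (1,3)→{3,6}; (2,8)→{6,8}; (3,4)→{3,4,5}; (5,1)→{1,2}; (6,6)→{4,6,8}; (7,2)→{2,5}; (8,5)→{1,5}. Safe: 7. Place at column 7.
Columns [3, 8, 4, 7, 1, 6, 2, 5], r−c [-2, -6, -1, -3, 4, 0, 5, 3], r+c [4, 10, 7, 11, 6, 12, 9, 13] are all distinct, so no two queens attack.

(1,3) (2,8) (3,4) (4,7) (5,1) (6,6) (7,2) (8,5)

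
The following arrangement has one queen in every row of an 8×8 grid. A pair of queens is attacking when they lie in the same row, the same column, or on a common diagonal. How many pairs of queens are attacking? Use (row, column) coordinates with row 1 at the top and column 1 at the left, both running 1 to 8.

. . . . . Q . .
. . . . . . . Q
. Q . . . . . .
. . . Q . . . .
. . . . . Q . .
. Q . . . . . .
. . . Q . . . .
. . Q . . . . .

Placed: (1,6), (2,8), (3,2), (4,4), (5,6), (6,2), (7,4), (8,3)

7

Same column: (1,6)–(5,6) (column 6); (3,2)–(6,2) (column 2); (4,4)–(7,4) (column 4).
Same diagonal: (4,4)–(6,2) (|4−6| = |4−2| = 2); (5,6)–(7,4) (|5−7| = |6−4| = 2); (5,6)–(8,3) (|5−8| = |6−3| = 3); (7,4)–(8,3) (|7−8| = |4−3| = 1).
Total attacking pairs: 7.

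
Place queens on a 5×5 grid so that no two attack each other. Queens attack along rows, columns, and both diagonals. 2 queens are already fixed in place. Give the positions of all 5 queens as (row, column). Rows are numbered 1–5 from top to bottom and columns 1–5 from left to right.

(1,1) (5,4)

Row 2: attacked by (1,1)→{1,2}; (5,4)→{1,4}. Safe: 3, 5. Place at column 3.
Row 3: attacked by (1,1)→{1,3}; (2,3)→{2,3,4}; (5,4)→{2,4}. Safe: 5. Place at column 5.
Row 4: attacked by (1,1)→{1,4}; (2,3)→{1,3,5}; (3,5)→{4,5}; (5,4)→{3,4,5}. Safe: 2. Place at column 2.
Columns [1, 3, 5, 2, 4], r−c [0, -1, -2, 2, 1], r+c [2, 5, 8, 6, 9] are all distinct, so no two queens attack.

(1,1) (2,3) (3,5) (4,2) (5,4)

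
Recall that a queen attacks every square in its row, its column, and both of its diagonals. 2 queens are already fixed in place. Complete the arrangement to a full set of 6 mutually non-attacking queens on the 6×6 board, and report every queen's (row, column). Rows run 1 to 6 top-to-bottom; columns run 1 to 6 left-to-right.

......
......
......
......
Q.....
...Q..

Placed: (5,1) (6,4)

(1,3) (2,6) (3,2) (4,5) (5,1) (6,4)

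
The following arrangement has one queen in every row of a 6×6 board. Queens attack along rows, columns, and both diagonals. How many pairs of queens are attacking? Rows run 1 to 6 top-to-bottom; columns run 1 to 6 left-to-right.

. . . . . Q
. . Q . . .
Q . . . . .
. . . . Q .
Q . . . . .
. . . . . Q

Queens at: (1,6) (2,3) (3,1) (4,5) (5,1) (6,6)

Same column: (1,6)–(6,6) (column 6); (3,1)–(5,1) (column 1).
Same diagonal: (2,3)–(4,5) (|2−4| = |3−5| = 2).
Total attacking pairs: 3.

3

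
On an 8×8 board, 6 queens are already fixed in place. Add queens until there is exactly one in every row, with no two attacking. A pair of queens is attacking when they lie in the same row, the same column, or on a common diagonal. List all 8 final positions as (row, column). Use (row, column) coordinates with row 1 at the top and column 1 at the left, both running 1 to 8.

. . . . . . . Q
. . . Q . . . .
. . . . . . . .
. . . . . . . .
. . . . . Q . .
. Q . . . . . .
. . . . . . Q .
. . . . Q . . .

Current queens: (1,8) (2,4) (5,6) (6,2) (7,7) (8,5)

Row 3: attacked by (1,8)→{6,8}; (2,4)→{3,4,5}; (5,6)→{4,6,8}; (6,2)→{2,5}; (7,7)→{3,7}; (8,5)→{5}. Safe: 1. Place at column 1.
Row 4: attacked by (1,8)→{5,8}; (2,4)→{2,4,6}; (3,1)→{1,2}; (5,6)→{5,6,7}; (6,2)→{2,4}; (7,7)→{4,7}; (8,5)→{1,5}. Safe: 3. Place at column 3.
Columns [8, 4, 1, 3, 6, 2, 7, 5], r−c [-7, -2, 2, 1, -1, 4, 0, 3], r+c [9, 6, 4, 7, 11, 8, 14, 13] are all distinct, so no two queens attack.

(1,8) (2,4) (3,1) (4,3) (5,6) (6,2) (7,7) (8,5)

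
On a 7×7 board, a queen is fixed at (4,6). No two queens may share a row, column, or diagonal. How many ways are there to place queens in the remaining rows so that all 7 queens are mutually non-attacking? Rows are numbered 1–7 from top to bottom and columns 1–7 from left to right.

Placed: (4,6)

Branch on row 1: col 1 → 1; col 2 → 0; col 4 → 2; col 5 → 2; col 7 → 1.
Sum: 1 + 0 + 2 + 2 + 1 = 6.

6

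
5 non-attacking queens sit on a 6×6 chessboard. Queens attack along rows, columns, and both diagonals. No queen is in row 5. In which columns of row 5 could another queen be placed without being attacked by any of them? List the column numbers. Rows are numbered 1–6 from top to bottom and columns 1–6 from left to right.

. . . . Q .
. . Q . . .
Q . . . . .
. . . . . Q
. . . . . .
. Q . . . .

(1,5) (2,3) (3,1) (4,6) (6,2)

columns 4

(1,5) attacks row 5 at column 5 and diagonals 1.
(2,3) attacks row 5 at column 3 and diagonals 6.
(3,1) attacks row 5 at column 1 and diagonals 3.
(4,6) attacks row 5 at column 6 and diagonals 5.
(6,2) attacks row 5 at column 2 and diagonals 1, 3.
Attacked columns: {1, 2, 3, 5, 6}. Safe: {4}.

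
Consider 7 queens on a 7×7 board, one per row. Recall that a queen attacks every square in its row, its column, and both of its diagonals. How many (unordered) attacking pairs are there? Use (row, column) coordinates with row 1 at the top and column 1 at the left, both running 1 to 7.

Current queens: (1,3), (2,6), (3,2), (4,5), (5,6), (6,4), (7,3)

Same column: (1,3)–(7,3) (column 3); (2,6)–(5,6) (column 6).
Same diagonal: (4,5)–(5,6) (|4−5| = |5−6| = 1); (6,4)–(7,3) (|6−7| = |4−3| = 1).
Total attacking pairs: 4.

4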